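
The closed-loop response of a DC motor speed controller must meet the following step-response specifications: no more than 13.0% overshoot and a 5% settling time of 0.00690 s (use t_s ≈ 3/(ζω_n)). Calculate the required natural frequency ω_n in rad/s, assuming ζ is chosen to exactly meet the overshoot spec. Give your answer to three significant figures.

ζ = −ln(OS)/√(π² + (ln OS)²). With OS = 0.130, ln OS = −2.040 and ζ = 2.040/3.746 = 0.545.
Then ω_n = 3/(ζ t_s) = 3/(0.545 × 0.00690) = 798 rad/s.

ω_n ≈ 798 rad/s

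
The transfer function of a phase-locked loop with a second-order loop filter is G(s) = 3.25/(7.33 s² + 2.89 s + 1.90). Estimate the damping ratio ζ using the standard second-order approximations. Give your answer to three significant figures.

Dividing through by 7.33: denominator becomes s² + 0.3943 s + 0.2592.
So ω_n = √0.2592 = 0.509 rad/s and ζ = 0.3943/(2·0.509) = 0.387.

ζ ≈ 0.387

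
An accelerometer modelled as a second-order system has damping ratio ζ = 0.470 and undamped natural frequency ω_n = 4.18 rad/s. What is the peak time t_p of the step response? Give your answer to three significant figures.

t_p ≈ 0.851 s

The damped frequency is ω_d = ω_n√(1−ζ²) = 4.18·√(1−0.221) = 3.69 rad/s.
Peak time t_p = π/ω_d = π/3.69 = 0.851 s.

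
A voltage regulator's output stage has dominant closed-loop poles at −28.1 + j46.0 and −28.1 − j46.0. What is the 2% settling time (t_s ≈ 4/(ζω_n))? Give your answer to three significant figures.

For poles at −σ ± jω_d, ζω_n = σ = 28.1, so t_s ≈ 4/σ = 0.142 s.

t_s ≈ 0.142 s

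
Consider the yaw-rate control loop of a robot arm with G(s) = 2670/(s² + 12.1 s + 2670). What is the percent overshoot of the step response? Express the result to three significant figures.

%OS ≈ 69.0%

Matching coefficients with s² + 2ζω_n s + ω_n² gives ω_n² = 2670 ⇒ ω_n = 51.7 rad/s, and ζ = 12.1/(2ω_n) = 0.117.
%OS = 100 e^{−πζ/√(1−ζ²)} with ζ = 0.117 gives 69.0%.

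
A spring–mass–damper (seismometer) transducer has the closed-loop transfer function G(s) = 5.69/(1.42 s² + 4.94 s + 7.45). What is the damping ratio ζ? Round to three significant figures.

ζ ≈ 0.759

Dividing through by 1.42: denominator becomes s² + 3.479 s + 5.246.
So ω_n = √5.246 = 2.29 rad/s and ζ = 3.479/(2·2.29) = 0.759.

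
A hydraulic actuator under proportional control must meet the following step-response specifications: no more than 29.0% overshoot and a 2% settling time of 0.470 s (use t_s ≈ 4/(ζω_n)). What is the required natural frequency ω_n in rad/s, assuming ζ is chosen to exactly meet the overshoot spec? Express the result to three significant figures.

Inverting the overshoot relation: ζ = |ln 0.290|/√(π² + ln²0.290) = 0.367.
Then ω_n = 4/(ζ t_s) = 4/(0.367 × 0.470) = 23.2 rad/s.

ω_n ≈ 23.2 rad/s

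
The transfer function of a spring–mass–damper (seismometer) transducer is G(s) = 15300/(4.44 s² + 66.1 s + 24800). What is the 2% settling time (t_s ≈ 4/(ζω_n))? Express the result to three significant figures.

Dividing through by 4.44: denominator becomes s² + 14.89 s + 5586.
So ω_n = √5586 = 74.7 rad/s and ζ = 14.89/(2·74.7) = 0.0996.
t_s ≈ 4/(ζω_n) = 0.537 s.

t_s ≈ 0.537 s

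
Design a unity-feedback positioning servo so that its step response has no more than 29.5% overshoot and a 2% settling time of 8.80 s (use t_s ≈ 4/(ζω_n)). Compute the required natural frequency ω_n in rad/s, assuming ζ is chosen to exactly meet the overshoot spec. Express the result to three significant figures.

From %OS = 100·exp(−πζ/√(1−ζ²)), invert to get ζ = −ln(OS)/√(π² + ln²(OS)) with OS = 0.295.
−ln 0.295 = 1.221, so ζ = 1.221/√(π² + 1.490) = 0.362.
Then ω_n = 4/(ζ t_s) = 4/(0.362 × 8.80) = 1.25 rad/s.

ω_n ≈ 1.25 rad/s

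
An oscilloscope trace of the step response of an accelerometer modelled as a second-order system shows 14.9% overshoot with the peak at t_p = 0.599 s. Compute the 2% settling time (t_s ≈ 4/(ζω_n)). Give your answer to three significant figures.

ζ from %OS: ζ = |ln 0.149|/√(π²+ln²0.149) = 0.518.
From t_p = π/ω_d, ω_d = π/0.599 = 5.24 rad/s, so ω_n = ω_d/√(1−ζ²) = 6.13 rad/s.
t_s ≈ 4/(ζω_n) = 4/(0.518·6.13) = 1.26 s.

t_s ≈ 1.26 s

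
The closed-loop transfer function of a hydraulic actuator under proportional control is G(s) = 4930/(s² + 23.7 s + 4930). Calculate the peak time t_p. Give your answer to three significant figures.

t_p ≈ 0.0454 s

Comparing the denominator to s² + 2ζω_n s + ω_n²: ω_n = √4930 = 70.2 rad/s, and 2ζω_n = 23.7 so ζ = 23.7/(2·70.2) = 0.169.
ω_d = ω_n√(1−ζ²) = 69.2 rad/s. Then t_p = π/ω_d = 0.0454 s.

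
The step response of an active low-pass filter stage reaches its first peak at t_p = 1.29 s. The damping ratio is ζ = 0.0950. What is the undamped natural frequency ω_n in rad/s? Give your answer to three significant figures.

Peak time t_p = π/ω_d, so ω_d = π/t_p = π/1.29 = 2.44 rad/s.
ω_n = ω_d/√(1−ζ²) = 2.44/√0.991 = 2.45 rad/s.

ω_n ≈ 2.45 rad/s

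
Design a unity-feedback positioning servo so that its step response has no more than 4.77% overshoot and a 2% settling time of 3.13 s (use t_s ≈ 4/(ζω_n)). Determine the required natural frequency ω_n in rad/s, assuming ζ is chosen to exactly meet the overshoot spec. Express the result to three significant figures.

ω_n ≈ 1.84 rad/s

Inverting the overshoot relation: ζ = |ln 0.0477|/√(π² + ln²0.0477) = 0.696.
Then ω_n = 4/(ζ t_s) = 4/(0.696 × 3.13) = 1.84 rad/s.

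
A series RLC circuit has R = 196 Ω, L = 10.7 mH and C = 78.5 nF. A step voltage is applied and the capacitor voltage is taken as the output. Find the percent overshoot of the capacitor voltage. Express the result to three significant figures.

For a series RLC circuit (capacitor voltage as output), ω_n = 1/√(LC) = 1/√(10.7 mH · 78.5 nF) = 34500 rad/s.
ζ = (R/2)·√(C/L) = (196/2)·√(78.5 nF/10.7 mH) = 0.265.
%OS = 100·exp(−πζ/√(1−ζ²)) = 42.1%.

%OS ≈ 42.1%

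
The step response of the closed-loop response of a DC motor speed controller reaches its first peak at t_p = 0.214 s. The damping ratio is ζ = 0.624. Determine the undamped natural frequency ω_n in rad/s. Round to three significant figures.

Peak time t_p = π/ω_d, so ω_d = π/t_p = π/0.214 = 14.7 rad/s.
ω_n = ω_d/√(1−ζ²) = 14.7/√0.611 = 18.8 rad/s.

ω_n ≈ 18.8 rad/s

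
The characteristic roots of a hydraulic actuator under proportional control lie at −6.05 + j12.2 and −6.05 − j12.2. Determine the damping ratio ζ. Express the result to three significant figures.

ζ ≈ 0.444

The poles are at −σ ± jω_d with σ = 6.05 and ω_d = 12.2, so ω_n = √(σ²+ω_d²) = 13.6 rad/s and ζ = σ/ω_n = 0.444.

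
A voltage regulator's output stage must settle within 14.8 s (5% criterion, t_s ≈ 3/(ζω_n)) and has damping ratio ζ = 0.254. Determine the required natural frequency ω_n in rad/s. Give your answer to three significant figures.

Rearranging t_s ≈ 3/(ζω_n) gives ω_n = 3/(ζ·t_s) = 3/(0.254 × 14.8) = 0.798 rad/s.

ω_n ≈ 0.798 rad/s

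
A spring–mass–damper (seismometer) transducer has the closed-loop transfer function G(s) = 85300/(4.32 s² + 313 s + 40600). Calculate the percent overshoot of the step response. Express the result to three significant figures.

%OS ≈ 28.2%

Dividing through by 4.32: denominator becomes s² + 72.45 s + 9398.
So ω_n = √9398 = 96.9 rad/s and ζ = 72.45/(2·96.9) = 0.374.
%OS = 100 e^{−πζ/√(1−ζ²)} with ζ = 0.374 gives 28.2%.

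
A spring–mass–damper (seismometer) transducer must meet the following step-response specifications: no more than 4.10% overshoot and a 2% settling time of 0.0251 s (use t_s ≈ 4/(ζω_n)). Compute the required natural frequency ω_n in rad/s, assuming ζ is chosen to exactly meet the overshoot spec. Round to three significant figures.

From %OS = 100·exp(−πζ/√(1−ζ²)), invert to get ζ = −ln(OS)/√(π² + ln²(OS)) with OS = 0.0410.
−ln 0.0410 = 3.194, so ζ = 3.194/√(π² + 10.20) = 0.713.
From t_s ≈ 4/(ζω_n): ω_n = 4/(ζ·t_s) = 4/(0.713·0.0251) = 224 rad/s.

ω_n ≈ 224 rad/s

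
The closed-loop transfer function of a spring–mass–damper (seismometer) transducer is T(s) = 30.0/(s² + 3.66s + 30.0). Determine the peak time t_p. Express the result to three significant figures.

Comparing the denominator to s² + 2ζω_n s + ω_n²: ω_n = √30.0 = 5.48 rad/s, and 2ζω_n = 3.66 so ζ = 3.66/(2·5.48) = 0.334.
ω_d = 5.48·√(1 − 0.334²) = 5.16 rad/s. Then t_p = π/ω_d = 0.609 s.

t_p ≈ 0.609 s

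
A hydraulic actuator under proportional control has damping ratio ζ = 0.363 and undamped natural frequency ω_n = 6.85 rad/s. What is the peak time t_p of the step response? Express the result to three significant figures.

t_p ≈ 0.492 s

The damped frequency is ω_d = ω_n√(1−ζ²) = 6.85·√(1−0.132) = 6.38 rad/s.
Peak time t_p = π/ω_d = π/6.38 = 0.492 s.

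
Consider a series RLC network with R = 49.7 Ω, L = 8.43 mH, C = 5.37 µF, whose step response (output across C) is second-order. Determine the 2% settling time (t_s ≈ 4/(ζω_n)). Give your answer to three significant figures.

t_s ≈ 0.00136 s

For a series RLC circuit (capacitor voltage as output), ω_n = 1/√(LC) = 1/√(8.43 mH · 5.37 µF) = 4700 rad/s.
ζ = (R/2)·√(C/L) = (49.7/2)·√(5.37 µF/8.43 mH) = 0.627.
t_s ≈ 4/(ζω_n) = 0.00136 s.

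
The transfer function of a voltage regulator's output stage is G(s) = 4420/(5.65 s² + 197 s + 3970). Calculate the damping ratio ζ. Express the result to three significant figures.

Dividing through by 5.65: denominator becomes s² + 34.87 s + 702.7.
So ω_n = √702.7 = 26.5 rad/s and ζ = 34.87/(2·26.5) = 0.658.

ζ ≈ 0.658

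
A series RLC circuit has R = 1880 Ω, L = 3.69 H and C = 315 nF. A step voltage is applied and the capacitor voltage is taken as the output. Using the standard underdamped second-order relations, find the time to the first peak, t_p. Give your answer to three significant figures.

For a series RLC circuit (capacitor voltage as output), ω_n = 1/√(LC) = 1/√(3.69 H · 315 nF) = 928 rad/s.
ζ = (R/2)·√(C/L) = (1880/2)·√(315 nF/3.69 H) = 0.275.
The damped frequency ω_d = ω_n√(1−ζ²) = 892 rad/s. t_p = π/ω_d = 0.00352 s.

t_p ≈ 0.00352 s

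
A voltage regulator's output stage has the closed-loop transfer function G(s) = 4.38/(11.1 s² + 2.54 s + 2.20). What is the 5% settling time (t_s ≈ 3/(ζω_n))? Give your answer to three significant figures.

Dividing through by 11.1: denominator becomes s² + 0.2288 s + 0.1982.
So ω_n = √0.1982 = 0.445 rad/s and ζ = 0.2288/(2·0.445) = 0.257.
t_s ≈ 3/(ζω_n) = 26.2 s.

t_s ≈ 26.2 s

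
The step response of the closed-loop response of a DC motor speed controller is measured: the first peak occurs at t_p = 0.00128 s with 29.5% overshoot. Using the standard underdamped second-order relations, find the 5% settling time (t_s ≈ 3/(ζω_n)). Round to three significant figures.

The overshoot fixes ζ = −ln(OS)/√(π²+ln²(OS)) = 0.362.
From t_p = π/ω_d, ω_d = π/0.00128 = 2450 rad/s, so ω_n = ω_d/√(1−ζ²) = 2630 rad/s.
t_s ≈ 3/(ζω_n) = 3/(0.362·2630) = 0.00315 s.

t_s ≈ 0.00315 s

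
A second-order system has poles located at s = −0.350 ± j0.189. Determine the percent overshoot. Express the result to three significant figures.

With σ = 0.350, ω_d = 0.189: ω_n = √(σ²+ω_d²) = 0.398 rad/s, ζ = σ/ω_n = 0.880.
%OS = 100·exp(−πζ/√(1−ζ²)) = 0.297%.

%OS ≈ 0.297%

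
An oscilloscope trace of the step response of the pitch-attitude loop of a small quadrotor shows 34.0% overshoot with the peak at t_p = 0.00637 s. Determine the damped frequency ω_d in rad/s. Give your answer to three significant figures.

t_p = π/ω_d, so ω_d = π/0.00637 = 493 rad/s.

ω_d ≈ 493 rad/s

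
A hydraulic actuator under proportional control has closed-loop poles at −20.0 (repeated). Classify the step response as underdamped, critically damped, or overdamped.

critically damped

Since there is a repeated negative-real pole, the response is critically damped.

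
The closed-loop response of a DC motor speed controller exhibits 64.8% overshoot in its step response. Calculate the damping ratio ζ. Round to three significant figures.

ζ ≈ 0.137

From %OS = 100·exp(−πζ/√(1−ζ²)), invert to get ζ = −ln(OS)/√(π² + ln²(OS)) with OS = 0.648.
−ln 0.648 = 0.4339, so ζ = 0.4339/√(π² + 0.1882) = 0.137.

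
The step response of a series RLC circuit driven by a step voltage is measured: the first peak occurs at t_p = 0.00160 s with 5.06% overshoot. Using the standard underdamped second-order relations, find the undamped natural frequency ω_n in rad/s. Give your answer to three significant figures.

ω_n ≈ 2710 rad/s

ζ from %OS: ζ = |ln 0.0506|/√(π²+ln²0.0506) = 0.689.
t_p = π/ω_d ⇒ ω_d = 1960 rad/s; then ω_n = ω_d/√(1−ζ²) = 2710 rad/s.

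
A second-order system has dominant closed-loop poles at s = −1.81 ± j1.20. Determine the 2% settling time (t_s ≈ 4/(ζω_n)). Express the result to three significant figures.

t_s ≈ 2.21 s

For poles at −σ ± jω_d, ζω_n = σ = 1.81, so t_s ≈ 4/σ = 2.21 s.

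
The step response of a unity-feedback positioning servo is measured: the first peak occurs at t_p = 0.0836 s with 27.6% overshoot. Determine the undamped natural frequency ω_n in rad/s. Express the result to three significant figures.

ω_n ≈ 40.6 rad/s

The overshoot fixes ζ = −ln(OS)/√(π²+ln²(OS)) = 0.379.
From t_p = π/ω_d, ω_d = π/0.0836 = 37.6 rad/s, so ω_n = ω_d/√(1−ζ²) = 40.6 rad/s.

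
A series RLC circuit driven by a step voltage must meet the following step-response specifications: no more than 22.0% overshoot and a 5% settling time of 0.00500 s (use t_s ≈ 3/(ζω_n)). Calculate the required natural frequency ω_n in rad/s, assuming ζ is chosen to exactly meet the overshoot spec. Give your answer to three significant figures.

ω_n ≈ 1380 rad/s

From %OS = 100·exp(−πζ/√(1−ζ²)), invert to get ζ = −ln(OS)/√(π² + ln²(OS)) with OS = 0.220.
−ln 0.220 = 1.514, so ζ = 1.514/√(π² + 2.293) = 0.434.
From t_s ≈ 3/(ζω_n): ω_n = 3/(ζ·t_s) = 3/(0.434·0.00500) = 1380 rad/s.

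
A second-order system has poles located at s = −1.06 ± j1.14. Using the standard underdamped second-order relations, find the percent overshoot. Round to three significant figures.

|pole| = ω_n = √(1.06² + 1.14²) = 1.56 rad/s; ζ = cos θ = σ/ω_n = 0.681.
Overshoot: exp(−π·0.681/√(1−0.681²)) = 0.0539, i.e. 5.39%.

%OS ≈ 5.39%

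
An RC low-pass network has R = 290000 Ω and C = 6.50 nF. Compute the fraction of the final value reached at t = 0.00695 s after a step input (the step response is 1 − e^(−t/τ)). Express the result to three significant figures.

τ = RC = 290000 × 6.50 nF = 0.00189 s.
y(t)/y_∞ = 1 − e^(−t/τ) = 1 − e^(−0.00695/0.00189) = 1 − e^(−3.69) = 0.975.

y/y_∞ ≈ 0.975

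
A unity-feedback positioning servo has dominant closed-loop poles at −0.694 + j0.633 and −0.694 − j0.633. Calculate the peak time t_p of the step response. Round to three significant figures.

t_p ≈ 4.96 s

t_p = π/ω_d with ω_d = 0.633 (the imaginary part), so t_p = 4.96 s.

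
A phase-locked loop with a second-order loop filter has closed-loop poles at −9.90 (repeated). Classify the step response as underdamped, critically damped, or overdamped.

Since there is a repeated negative-real pole, the response is critically damped.

critically damped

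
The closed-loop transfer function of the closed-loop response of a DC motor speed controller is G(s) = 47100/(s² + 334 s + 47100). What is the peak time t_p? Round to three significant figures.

ω_n = √47100 = 217 rad/s; ζ = 334/(2·217) = 0.769.
The damped frequency ω_d = ω_n√(1−ζ²) = 139 rad/s. Then t_p = π/ω_d = 0.0227 s.

t_p ≈ 0.0227 s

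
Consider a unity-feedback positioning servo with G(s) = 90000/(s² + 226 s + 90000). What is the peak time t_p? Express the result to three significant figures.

Comparing the denominator to s² + 2ζω_n s + ω_n²: ω_n = √90000 = 300 rad/s, and 2ζω_n = 226 so ζ = 226/(2·300) = 0.377.
ω_d = 300·√(1 − 0.377²) = 278 rad/s. Then t_p = π/ω_d = 0.0113 s.

t_p ≈ 0.0113 s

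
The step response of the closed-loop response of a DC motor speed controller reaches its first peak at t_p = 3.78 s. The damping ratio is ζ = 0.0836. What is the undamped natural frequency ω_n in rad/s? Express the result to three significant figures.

ω_n ≈ 0.834 rad/s

Peak time t_p = π/ω_d, so ω_d = π/t_p = π/3.78 = 0.831 rad/s.
ω_n = ω_d/√(1−ζ²) = 0.831/√0.993 = 0.834 rad/s.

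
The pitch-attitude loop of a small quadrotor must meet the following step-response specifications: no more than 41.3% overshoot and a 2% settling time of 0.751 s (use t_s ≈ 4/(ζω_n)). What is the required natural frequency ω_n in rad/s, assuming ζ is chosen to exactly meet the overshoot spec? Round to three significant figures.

ω_n ≈ 19.7 rad/s

ζ = −ln(OS)/√(π² + (ln OS)²). With OS = 0.413, ln OS = −0.8843 and ζ = 0.8843/3.264 = 0.271.
From t_s ≈ 4/(ζω_n): ω_n = 4/(ζ·t_s) = 4/(0.271·0.751) = 19.7 rad/s.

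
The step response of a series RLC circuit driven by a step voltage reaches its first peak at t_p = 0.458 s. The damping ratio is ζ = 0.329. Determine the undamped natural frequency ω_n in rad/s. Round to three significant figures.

Peak time t_p = π/ω_d, so ω_d = π/t_p = π/0.458 = 6.86 rad/s.
ω_n = ω_d/√(1−ζ²) = 6.86/√0.892 = 7.26 rad/s.

ω_n ≈ 7.26 rad/s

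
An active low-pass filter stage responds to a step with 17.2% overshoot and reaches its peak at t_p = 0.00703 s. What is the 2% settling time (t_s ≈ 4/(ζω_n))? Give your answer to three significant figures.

t_s ≈ 0.0160 s

The overshoot fixes ζ = −ln(OS)/√(π²+ln²(OS)) = 0.489.
t_p = π/ω_d ⇒ ω_d = 447 rad/s; then ω_n = ω_d/√(1−ζ²) = 512 rad/s.
t_s ≈ 4/(ζω_n) = 4/(0.489·512) = 0.0160 s.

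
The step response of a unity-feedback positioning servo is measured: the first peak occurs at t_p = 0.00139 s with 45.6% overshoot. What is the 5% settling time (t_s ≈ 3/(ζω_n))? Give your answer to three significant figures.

t_s ≈ 0.00531 s

From the overshoot, ζ = −ln(OS)/√(π²+ln²(OS)) = 0.242.
t_p = π/ω_d ⇒ ω_d = 2260 rad/s; then ω_n = ω_d/√(1−ζ²) = 2330 rad/s.
t_s ≈ 3/(ζω_n) = 3/(0.242·2330) = 0.00531 s.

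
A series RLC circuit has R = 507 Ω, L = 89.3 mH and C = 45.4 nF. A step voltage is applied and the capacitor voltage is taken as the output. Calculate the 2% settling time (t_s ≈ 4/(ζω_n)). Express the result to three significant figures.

For a series RLC circuit (capacitor voltage as output), ω_n = 1/√(LC) = 1/√(89.3 mH · 45.4 nF) = 15700 rad/s.
ζ = (R/2)·√(C/L) = (507/2)·√(45.4 nF/89.3 mH) = 0.181.
t_s ≈ 4/(ζω_n) = 0.00141 s.

t_s ≈ 0.00141 s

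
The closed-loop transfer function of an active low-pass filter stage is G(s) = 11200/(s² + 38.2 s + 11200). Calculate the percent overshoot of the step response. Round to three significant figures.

%OS ≈ 56.2%

Matching coefficients with s² + 2ζω_n s + ω_n² gives ω_n² = 11200 ⇒ ω_n = 106 rad/s, and ζ = 38.2/(2ω_n) = 0.180.
Overshoot: exp(−π·0.180/√(1−0.180²)) = 0.562, i.e. 56.2%.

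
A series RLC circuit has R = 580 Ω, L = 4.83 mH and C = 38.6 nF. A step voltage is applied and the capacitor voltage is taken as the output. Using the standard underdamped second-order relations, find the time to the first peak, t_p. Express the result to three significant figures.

For a series RLC circuit (capacitor voltage as output), ω_n = 1/√(LC) = 1/√(4.83 mH · 38.6 nF) = 73200 rad/s.
ζ = (R/2)·√(C/L) = (580/2)·√(38.6 nF/4.83 mH) = 0.820.
The damped frequency ω_d = ω_n√(1−ζ²) = 41900 rad/s. t_p = π/ω_d = 0.0000749 s.

t_p ≈ 0.0000749 s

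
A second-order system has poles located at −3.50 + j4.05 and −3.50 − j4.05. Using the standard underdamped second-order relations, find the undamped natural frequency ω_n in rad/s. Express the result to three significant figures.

ω_n ≈ 5.35 rad/s

The poles are at −σ ± jω_d with σ = 3.50 and ω_d = 4.05, so ω_n = √(σ²+ω_d²) = 5.35 rad/s and ζ = σ/ω_n = 0.654.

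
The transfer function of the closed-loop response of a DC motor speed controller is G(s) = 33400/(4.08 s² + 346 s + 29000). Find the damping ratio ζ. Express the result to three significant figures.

Dividing through by 4.08: denominator becomes s² + 84.80 s + 7108.
So ω_n = √7108 = 84.3 rad/s and ζ = 84.80/(2·84.3) = 0.503.

ζ ≈ 0.503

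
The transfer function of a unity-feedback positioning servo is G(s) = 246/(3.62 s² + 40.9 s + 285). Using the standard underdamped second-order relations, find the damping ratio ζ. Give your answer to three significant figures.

Dividing through by 3.62: denominator becomes s² + 11.30 s + 78.73.
So ω_n = √78.73 = 8.87 rad/s and ζ = 11.30/(2·8.87) = 0.637.

ζ ≈ 0.637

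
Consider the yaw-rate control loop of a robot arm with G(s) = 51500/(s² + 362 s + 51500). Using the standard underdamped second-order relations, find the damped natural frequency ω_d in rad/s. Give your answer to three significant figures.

ω_n = √51500 = 227 rad/s; ζ = 362/(2·227) = 0.798.
The damped frequency ω_d = ω_n√(1−ζ²) = 137 rad/s.

ω_d ≈ 137 rad/s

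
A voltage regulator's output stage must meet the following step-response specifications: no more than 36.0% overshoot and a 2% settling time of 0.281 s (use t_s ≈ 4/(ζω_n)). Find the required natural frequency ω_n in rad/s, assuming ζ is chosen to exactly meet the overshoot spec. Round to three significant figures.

From %OS = 100·exp(−πζ/√(1−ζ²)), invert to get ζ = −ln(OS)/√(π² + ln²(OS)) with OS = 0.360.
−ln 0.360 = 1.022, so ζ = 1.022/√(π² + 1.044) = 0.309.
Then ω_n = 4/(ζ t_s) = 4/(0.309 × 0.281) = 46.0 rad/s.

ω_n ≈ 46.0 rad/s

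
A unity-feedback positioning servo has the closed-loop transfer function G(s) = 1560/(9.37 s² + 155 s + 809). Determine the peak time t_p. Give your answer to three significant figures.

t_p ≈ 0.742 s

Dividing through by 9.37: denominator becomes s² + 16.54 s + 86.34.
So ω_n = √86.34 = 9.29 rad/s and ζ = 16.54/(2·9.29) = 0.890.
ω_d = 9.29·√(1 − 0.890²) = 4.23 rad/s. t_p = π/ω_d = 0.742 s.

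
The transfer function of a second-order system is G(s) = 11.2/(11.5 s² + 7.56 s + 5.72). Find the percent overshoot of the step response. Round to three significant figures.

Dividing through by 11.5: denominator becomes s² + 0.6574 s + 0.4974.
So ω_n = √0.4974 = 0.705 rad/s and ζ = 0.6574/(2·0.705) = 0.466.
%OS = 100·exp(−πζ/√(1−ζ²)) = 19.1%.

%OS ≈ 19.1%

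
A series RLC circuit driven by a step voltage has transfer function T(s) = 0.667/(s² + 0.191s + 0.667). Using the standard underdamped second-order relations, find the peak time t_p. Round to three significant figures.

t_p ≈ 3.87 s

Comparing the denominator to s² + 2ζω_n s + ω_n²: ω_n = √0.667 = 0.817 rad/s, and 2ζω_n = 0.191 so ζ = 0.191/(2·0.817) = 0.117.
ω_d = 0.817·√(1 − 0.117²) = 0.811 rad/s. Then t_p = π/ω_d = 3.87 s.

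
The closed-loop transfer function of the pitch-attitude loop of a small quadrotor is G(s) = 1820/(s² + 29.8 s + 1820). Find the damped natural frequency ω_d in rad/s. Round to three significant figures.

ω_d ≈ 40.0 rad/s

Matching coefficients with s² + 2ζω_n s + ω_n² gives ω_n² = 1820 ⇒ ω_n = 42.7 rad/s, and ζ = 29.8/(2ω_n) = 0.349.
ω_d = 42.7·√(1 − 0.349²) = 40.0 rad/s.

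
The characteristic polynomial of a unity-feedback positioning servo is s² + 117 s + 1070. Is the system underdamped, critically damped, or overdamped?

overdamped

a² − 4b = 9400 > 0 (two distinct real roots); the system is overdamped.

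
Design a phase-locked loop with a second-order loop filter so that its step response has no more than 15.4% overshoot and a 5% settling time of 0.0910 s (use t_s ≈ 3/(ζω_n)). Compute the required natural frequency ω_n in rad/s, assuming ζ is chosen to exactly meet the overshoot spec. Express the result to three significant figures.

ω_n ≈ 64.4 rad/s

From %OS = 100·exp(−πζ/√(1−ζ²)), invert to get ζ = −ln(OS)/√(π² + ln²(OS)) with OS = 0.154.
−ln 0.154 = 1.871, so ζ = 1.871/√(π² + 3.500) = 0.512.
Then ω_n = 3/(ζ t_s) = 3/(0.512 × 0.0910) = 64.4 rad/s.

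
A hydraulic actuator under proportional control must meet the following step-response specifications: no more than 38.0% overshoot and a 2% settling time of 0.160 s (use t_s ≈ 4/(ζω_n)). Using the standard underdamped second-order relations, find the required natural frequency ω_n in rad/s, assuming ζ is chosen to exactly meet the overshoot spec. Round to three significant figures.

ω_n ≈ 84.9 rad/s

Inverting the overshoot relation: ζ = |ln 0.380|/√(π² + ln²0.380) = 0.294.
Then ω_n = 4/(ζ t_s) = 4/(0.294 × 0.160) = 84.9 rad/s.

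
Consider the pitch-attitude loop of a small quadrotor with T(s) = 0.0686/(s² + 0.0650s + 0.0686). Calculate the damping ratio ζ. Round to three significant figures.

ζ ≈ 0.124

Comparing the denominator to s² + 2ζω_n s + ω_n²: ω_n = √0.0686 = 0.262 rad/s, and 2ζω_n = 0.0650 so ζ = 0.0650/(2·0.262) = 0.124.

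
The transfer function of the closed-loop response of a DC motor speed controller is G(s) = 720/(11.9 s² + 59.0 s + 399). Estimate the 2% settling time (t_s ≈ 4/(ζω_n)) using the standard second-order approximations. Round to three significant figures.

Dividing through by 11.9: denominator becomes s² + 4.958 s + 33.53.
So ω_n = √33.53 = 5.79 rad/s and ζ = 4.958/(2·5.79) = 0.428.
t_s ≈ 4/(ζω_n) = 1.61 s.

t_s ≈ 1.61 s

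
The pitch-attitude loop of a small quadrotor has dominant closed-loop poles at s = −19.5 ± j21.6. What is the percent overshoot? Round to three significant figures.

%OS ≈ 5.87%

The poles are at −σ ± jω_d with σ = 19.5 and ω_d = 21.6, so ω_n = √(σ²+ω_d²) = 29.1 rad/s and ζ = σ/ω_n = 0.670.
%OS = 100 e^{−πζ/√(1−ζ²)} with ζ = 0.670 gives 5.87%.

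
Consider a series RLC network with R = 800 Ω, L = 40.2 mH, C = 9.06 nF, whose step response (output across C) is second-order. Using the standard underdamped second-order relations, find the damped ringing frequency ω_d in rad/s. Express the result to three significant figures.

ω_d ≈ 51400 rad/s

For a series RLC circuit (capacitor voltage as output), ω_n = 1/√(LC) = 1/√(40.2 mH · 9.06 nF) = 52400 rad/s.
ζ = (R/2)·√(C/L) = (800/2)·√(9.06 nF/40.2 mH) = 0.190.
ω_d = ω_n√(1−ζ²) = 51400 rad/s.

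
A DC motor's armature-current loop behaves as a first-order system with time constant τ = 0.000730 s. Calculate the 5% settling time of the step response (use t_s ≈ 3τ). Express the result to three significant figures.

t_s ≈ 0.00219 s

t_s ≈ 3τ = 0.00219 s.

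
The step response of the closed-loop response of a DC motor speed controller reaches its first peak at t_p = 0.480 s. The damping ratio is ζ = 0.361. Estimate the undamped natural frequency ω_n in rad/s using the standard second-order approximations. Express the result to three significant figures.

ω_n ≈ 7.02 rad/s

Peak time t_p = π/ω_d, so ω_d = π/t_p = π/0.480 = 6.54 rad/s.
ω_n = ω_d/√(1−ζ²) = 6.54/√0.870 = 7.02 rad/s.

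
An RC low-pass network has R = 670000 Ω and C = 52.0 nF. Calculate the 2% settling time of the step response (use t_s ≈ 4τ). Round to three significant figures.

τ = RC = 670000 × 52.0 nF = 0.0348 s.
t_s ≈ 4τ = 0.139 s.

t_s ≈ 0.139 s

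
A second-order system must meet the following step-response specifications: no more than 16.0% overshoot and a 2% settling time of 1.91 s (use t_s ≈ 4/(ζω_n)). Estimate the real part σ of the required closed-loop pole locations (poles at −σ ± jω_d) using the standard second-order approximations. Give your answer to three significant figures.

The settling-time spec alone fixes σ = ζω_n = 4/t_s = 4/1.91 = 2.09.
(Overshoot then fixes ζ = 0.504 and hence ω_d = σ·√(1−ζ²)/ζ = 3.59 rad/s.)

σ ≈ 2.09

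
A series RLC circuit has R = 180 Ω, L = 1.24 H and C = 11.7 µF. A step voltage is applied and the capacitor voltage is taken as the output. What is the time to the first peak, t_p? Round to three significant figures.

For a series RLC circuit (capacitor voltage as output), ω_n = 1/√(LC) = 1/√(1.24 H · 11.7 µF) = 263 rad/s.
ζ = (R/2)·√(C/L) = (180/2)·√(11.7 µF/1.24 H) = 0.276.
The damped frequency ω_d = ω_n√(1−ζ²) = 252 rad/s. t_p = π/ω_d = 0.0125 s.

t_p ≈ 0.0125 s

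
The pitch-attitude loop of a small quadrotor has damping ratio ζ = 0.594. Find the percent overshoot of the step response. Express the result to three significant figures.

For an underdamped second-order system, %OS = 100·exp(−πζ/√(1−ζ²)).
πζ/√(1−ζ²) = π·0.594/√(1−0.353) = 2.320, so %OS = 100·e^(−2.320) = 9.83%.

%OS ≈ 9.83%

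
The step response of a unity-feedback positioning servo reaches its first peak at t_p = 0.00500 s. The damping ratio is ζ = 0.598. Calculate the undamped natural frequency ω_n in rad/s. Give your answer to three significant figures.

ω_n ≈ 784 rad/s

Peak time t_p = π/ω_d, so ω_d = π/t_p = π/0.00500 = 628 rad/s.
ω_n = ω_d/√(1−ζ²) = 628/√0.642 = 784 rad/s.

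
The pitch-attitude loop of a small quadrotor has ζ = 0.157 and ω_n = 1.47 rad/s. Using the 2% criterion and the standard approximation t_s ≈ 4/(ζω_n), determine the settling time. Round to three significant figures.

t_s ≈ 4/(ζω_n) = 4/(0.157 × 1.47) = 17.3 s.

t_s ≈ 17.3 s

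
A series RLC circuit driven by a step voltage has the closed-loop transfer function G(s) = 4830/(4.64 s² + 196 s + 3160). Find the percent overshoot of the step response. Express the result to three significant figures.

%OS ≈ 1.32%

Dividing through by 4.64: denominator becomes s² + 42.24 s + 681.0.
So ω_n = √681.0 = 26.1 rad/s and ζ = 42.24/(2·26.1) = 0.809.
%OS = 100·exp(−πζ/√(1−ζ²)) = 1.32%.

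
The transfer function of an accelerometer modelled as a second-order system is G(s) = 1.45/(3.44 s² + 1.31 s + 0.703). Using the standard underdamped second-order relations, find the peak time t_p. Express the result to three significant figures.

t_p ≈ 7.66 s

Dividing through by 3.44: denominator becomes s² + 0.3808 s + 0.2044.
So ω_n = √0.2044 = 0.452 rad/s and ζ = 0.3808/(2·0.452) = 0.421.
The damped frequency ω_d = ω_n√(1−ζ²) = 0.410 rad/s. t_p = π/ω_d = 7.66 s.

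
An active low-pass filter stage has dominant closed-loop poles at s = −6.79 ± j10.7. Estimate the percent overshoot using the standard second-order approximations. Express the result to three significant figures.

%OS ≈ 13.6%

The poles are at −σ ± jω_d with σ = 6.79 and ω_d = 10.7, so ω_n = √(σ²+ω_d²) = 12.7 rad/s and ζ = σ/ω_n = 0.536.
Overshoot: exp(−π·0.536/√(1−0.536²)) = 0.136, i.e. 13.6%.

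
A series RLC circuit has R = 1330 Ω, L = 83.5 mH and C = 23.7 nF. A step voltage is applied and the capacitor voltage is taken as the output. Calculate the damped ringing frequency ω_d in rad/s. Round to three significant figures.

ω_d ≈ 21000 rad/s

For a series RLC circuit (capacitor voltage as output), ω_n = 1/√(LC) = 1/√(83.5 mH · 23.7 nF) = 22500 rad/s.
ζ = (R/2)·√(C/L) = (1330/2)·√(23.7 nF/83.5 mH) = 0.354.
The damped frequency ω_d = ω_n√(1−ζ²) = 21000 rad/s.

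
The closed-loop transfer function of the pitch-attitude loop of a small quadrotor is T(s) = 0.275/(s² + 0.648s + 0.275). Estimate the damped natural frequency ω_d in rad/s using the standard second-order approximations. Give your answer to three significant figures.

Comparing the denominator to s² + 2ζω_n s + ω_n²: ω_n = √0.275 = 0.524 rad/s, and 2ζω_n = 0.648 so ζ = 0.648/(2·0.524) = 0.618.
The damped frequency ω_d = ω_n√(1−ζ²) = 0.412 rad/s.

ω_d ≈ 0.412 rad/s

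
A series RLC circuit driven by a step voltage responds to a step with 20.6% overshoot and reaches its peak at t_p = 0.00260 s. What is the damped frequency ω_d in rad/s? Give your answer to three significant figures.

t_p = π/ω_d, so ω_d = π/0.00260 = 1210 rad/s.

ω_d ≈ 1210 rad/s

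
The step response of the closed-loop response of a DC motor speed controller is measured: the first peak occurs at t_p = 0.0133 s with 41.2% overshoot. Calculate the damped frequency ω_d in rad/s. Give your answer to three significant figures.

t_p = π/ω_d, so ω_d = π/0.0133 = 236 rad/s.

ω_d ≈ 236 rad/s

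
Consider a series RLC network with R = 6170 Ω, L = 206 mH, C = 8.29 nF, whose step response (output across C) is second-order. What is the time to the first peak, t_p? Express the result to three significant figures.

t_p ≈ 0.000165 s

For a series RLC circuit (capacitor voltage as output), ω_n = 1/√(LC) = 1/√(206 mH · 8.29 nF) = 24200 rad/s.
ζ = (R/2)·√(C/L) = (6170/2)·√(8.29 nF/206 mH) = 0.619.
ω_d = ω_n√(1−ζ²) = 19000 rad/s. t_p = π/ω_d = 0.000165 s.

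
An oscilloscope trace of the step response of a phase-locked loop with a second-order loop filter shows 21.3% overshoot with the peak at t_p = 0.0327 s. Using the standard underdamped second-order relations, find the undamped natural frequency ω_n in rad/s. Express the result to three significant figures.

From the overshoot, ζ = −ln(OS)/√(π²+ln²(OS)) = 0.442.
t_p = π/ω_d ⇒ ω_d = 96.1 rad/s; then ω_n = ω_d/√(1−ζ²) = 107 rad/s.

ω_n ≈ 107 rad/s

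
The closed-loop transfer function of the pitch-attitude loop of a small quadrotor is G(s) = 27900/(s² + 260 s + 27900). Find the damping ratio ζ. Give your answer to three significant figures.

ζ ≈ 0.778

Matching coefficients with s² + 2ζω_n s + ω_n² gives ω_n² = 27900 ⇒ ω_n = 167 rad/s, and ζ = 260/(2ω_n) = 0.778.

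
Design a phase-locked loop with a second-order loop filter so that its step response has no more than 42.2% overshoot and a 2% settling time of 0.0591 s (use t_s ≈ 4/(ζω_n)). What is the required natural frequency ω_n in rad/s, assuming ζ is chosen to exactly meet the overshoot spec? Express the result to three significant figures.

ω_n ≈ 256 rad/s

ζ = −ln(OS)/√(π² + (ln OS)²). With OS = 0.422, ln OS = −0.8627 and ζ = 0.8627/3.258 = 0.265.
From t_s ≈ 4/(ζω_n): ω_n = 4/(ζ·t_s) = 4/(0.265·0.0591) = 256 rad/s.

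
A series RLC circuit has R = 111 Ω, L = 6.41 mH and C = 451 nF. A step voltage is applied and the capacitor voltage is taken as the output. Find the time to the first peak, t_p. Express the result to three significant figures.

For a series RLC circuit (capacitor voltage as output), ω_n = 1/√(LC) = 1/√(6.41 mH · 451 nF) = 18600 rad/s.
ζ = (R/2)·√(C/L) = (111/2)·√(451 nF/6.41 mH) = 0.466.
ω_d = ω_n√(1−ζ²) = 16500 rad/s. t_p = π/ω_d = 0.000191 s.

t_p ≈ 0.000191 s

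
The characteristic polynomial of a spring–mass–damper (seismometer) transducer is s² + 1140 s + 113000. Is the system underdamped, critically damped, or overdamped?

overdamped

a² − 4b = 850000 > 0 (two distinct real roots); the system is overdamped.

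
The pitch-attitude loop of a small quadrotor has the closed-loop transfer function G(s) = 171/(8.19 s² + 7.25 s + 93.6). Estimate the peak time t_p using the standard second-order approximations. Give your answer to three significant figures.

t_p ≈ 0.937 s

Dividing through by 8.19: denominator becomes s² + 0.8852 s + 11.43.
So ω_n = √11.43 = 3.38 rad/s and ζ = 0.8852/(2·3.38) = 0.131.
The damped frequency ω_d = ω_n√(1−ζ²) = 3.35 rad/s. t_p = π/ω_d = 0.937 s.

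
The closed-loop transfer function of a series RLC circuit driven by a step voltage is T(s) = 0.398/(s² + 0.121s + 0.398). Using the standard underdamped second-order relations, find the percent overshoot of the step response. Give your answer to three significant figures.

%OS ≈ 73.9%

ω_n = √0.398 = 0.631 rad/s; ζ = 0.121/(2·0.631) = 0.0959.
%OS = 100 e^{−πζ/√(1−ζ²)} with ζ = 0.0959 gives 73.9%.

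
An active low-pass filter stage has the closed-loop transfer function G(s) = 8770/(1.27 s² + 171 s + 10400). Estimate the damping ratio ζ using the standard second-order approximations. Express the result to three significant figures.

ζ ≈ 0.744

Dividing through by 1.27: denominator becomes s² + 134.6 s + 8189.
So ω_n = √8189 = 90.5 rad/s and ζ = 134.6/(2·90.5) = 0.744.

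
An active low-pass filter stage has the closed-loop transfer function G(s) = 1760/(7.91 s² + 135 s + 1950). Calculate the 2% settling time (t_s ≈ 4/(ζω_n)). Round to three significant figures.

Dividing through by 7.91: denominator becomes s² + 17.07 s + 246.5.
So ω_n = √246.5 = 15.7 rad/s and ζ = 17.07/(2·15.7) = 0.543.
t_s ≈ 4/(ζω_n) = 0.469 s.

t_s ≈ 0.469 s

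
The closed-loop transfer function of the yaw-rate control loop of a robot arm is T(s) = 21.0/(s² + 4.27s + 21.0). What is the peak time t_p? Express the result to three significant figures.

t_p ≈ 0.775 s

Matching coefficients with s² + 2ζω_n s + ω_n² gives ω_n² = 21.0 ⇒ ω_n = 4.58 rad/s, and ζ = 4.27/(2ω_n) = 0.466.
The damped frequency ω_d = ω_n√(1−ζ²) = 4.05 rad/s. Then t_p = π/ω_d = 0.775 s.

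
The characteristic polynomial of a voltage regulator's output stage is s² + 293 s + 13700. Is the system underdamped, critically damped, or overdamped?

a² − 4b = 31000 > 0 (two distinct real roots); the system is overdamped.

overdamped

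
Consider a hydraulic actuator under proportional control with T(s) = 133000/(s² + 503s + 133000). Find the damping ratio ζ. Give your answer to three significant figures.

ζ ≈ 0.690

Comparing the denominator to s² + 2ζω_n s + ω_n²: ω_n = √133000 = 365 rad/s, and 2ζω_n = 503 so ζ = 503/(2·365) = 0.690.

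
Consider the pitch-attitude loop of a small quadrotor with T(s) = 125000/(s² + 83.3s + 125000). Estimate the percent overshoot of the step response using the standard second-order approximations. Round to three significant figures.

Matching coefficients with s² + 2ζω_n s + ω_n² gives ω_n² = 125000 ⇒ ω_n = 354 rad/s, and ζ = 83.3/(2ω_n) = 0.118.
Overshoot: exp(−π·0.118/√(1−0.118²)) = 0.689, i.e. 68.9%.

%OS ≈ 68.9%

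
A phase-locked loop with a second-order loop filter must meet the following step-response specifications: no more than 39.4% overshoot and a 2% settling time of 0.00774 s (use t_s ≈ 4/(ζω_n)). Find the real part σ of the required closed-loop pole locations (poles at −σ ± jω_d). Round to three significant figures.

σ ≈ 517

The settling-time spec alone fixes σ = ζω_n = 4/t_s = 4/0.00774 = 517.
(Overshoot then fixes ζ = 0.284 and hence ω_d = σ·√(1−ζ²)/ζ = 1740 rad/s.)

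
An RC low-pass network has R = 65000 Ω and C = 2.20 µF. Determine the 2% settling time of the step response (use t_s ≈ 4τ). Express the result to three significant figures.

τ = RC = 65000 × 2.20 µF = 0.143 s.
t_s ≈ 4τ = 0.572 s.

t_s ≈ 0.572 s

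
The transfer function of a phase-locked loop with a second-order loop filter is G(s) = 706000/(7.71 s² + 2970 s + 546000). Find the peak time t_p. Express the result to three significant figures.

Dividing through by 7.71: denominator becomes s² + 385.2 s + 70820.
So ω_n = √70820 = 266 rad/s and ζ = 385.2/(2·266) = 0.724.
ω_d = ω_n√(1−ζ²) = 184 rad/s. t_p = π/ω_d = 0.0171 s.

t_p ≈ 0.0171 s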